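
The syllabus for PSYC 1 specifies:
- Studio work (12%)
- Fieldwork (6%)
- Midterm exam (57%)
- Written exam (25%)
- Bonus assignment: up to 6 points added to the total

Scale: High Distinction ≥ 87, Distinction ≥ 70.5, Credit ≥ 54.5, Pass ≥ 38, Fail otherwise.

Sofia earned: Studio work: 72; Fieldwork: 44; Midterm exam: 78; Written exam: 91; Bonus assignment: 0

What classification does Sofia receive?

Distinction

Weighted total:
  Studio work 72 × 0.12 = 8.64
  Fieldwork 44 × 0.06 = 2.64
  Midterm exam 78 × 0.57 = 44.46
  Written exam 91 × 0.25 = 22.75
Sum = 78.49
Bonus assignment: 78.49 + 0 = 78.49
78.49 is ≥ 70.5 and < 87 → Distinction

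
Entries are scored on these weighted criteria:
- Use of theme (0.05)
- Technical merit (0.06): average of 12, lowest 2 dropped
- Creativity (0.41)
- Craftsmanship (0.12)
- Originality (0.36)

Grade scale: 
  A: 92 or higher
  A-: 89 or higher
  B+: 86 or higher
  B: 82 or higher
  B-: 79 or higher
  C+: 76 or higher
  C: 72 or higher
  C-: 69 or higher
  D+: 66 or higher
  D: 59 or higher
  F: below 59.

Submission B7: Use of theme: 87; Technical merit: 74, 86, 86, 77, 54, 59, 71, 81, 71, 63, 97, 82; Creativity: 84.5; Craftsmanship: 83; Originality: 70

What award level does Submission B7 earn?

C+

Technical merit: drop 54, 59 → average of remaining 10 = 788/10 = 78.8
Weighted total:
  Use of theme 87 × 0.05 = 4.35
  Technical merit 78.8 × 0.06 = 4.728
  Creativity 84.5 × 0.41 = 34.645
  Craftsmanship 83 × 0.12 = 9.96
  Originality 70 × 0.36 = 25.2
Sum = 78.883
78.883 is ≥ 76 and < 79 → C+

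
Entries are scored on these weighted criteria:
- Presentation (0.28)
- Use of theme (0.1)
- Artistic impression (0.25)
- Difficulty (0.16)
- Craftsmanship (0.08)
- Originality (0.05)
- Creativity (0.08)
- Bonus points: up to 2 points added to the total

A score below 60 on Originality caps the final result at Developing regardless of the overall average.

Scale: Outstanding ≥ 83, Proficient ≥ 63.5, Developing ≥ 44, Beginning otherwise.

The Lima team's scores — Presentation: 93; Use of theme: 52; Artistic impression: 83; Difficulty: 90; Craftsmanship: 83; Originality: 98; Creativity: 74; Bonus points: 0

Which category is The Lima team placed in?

Outstanding

Originality score 98 ≥ 60: minimum met.
Weighted total:
  Presentation 93 × 0.28 = 26.04
  Use of theme 52 × 0.1 = 5.2
  Artistic impression 83 × 0.25 = 20.75
  Difficulty 90 × 0.16 = 14.4
  Craftsmanship 83 × 0.08 = 6.64
  Originality 98 × 0.05 = 4.9
  Creativity 74 × 0.08 = 5.92
Sum = 83.85
Bonus points: 83.85 + 0 = 83.85
83.85 ≥ 83 → Outstanding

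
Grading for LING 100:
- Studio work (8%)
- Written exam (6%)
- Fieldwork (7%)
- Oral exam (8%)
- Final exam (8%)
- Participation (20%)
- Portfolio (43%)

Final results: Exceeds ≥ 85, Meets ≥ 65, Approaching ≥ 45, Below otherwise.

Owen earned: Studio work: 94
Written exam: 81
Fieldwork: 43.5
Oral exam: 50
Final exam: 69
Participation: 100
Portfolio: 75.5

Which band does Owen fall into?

Meets

Weighted total:
  Studio work 94 × 0.08 = 7.52
  Written exam 81 × 0.06 = 4.86
  Fieldwork 43.5 × 0.07 = 3.045
  Oral exam 50 × 0.08 = 4
  Final exam 69 × 0.08 = 5.52
  Participation 100 × 0.2 = 20
  Portfolio 75.5 × 0.43 = 32.465
Sum = 77.41
77.41 is ≥ 65 and < 85 → Meets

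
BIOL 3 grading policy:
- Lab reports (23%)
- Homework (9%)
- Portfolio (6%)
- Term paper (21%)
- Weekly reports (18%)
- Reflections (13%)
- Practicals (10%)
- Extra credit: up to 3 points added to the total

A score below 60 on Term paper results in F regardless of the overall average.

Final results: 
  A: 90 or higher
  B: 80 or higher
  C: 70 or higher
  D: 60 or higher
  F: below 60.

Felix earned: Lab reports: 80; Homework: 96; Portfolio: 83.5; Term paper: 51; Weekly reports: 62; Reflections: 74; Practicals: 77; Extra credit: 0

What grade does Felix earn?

F

Term paper score 51 < 60: minimum not met.
Weighted total:
  Lab reports 80 × 0.23 = 18.4
  Homework 96 × 0.09 = 8.64
  Portfolio 83.5 × 0.06 = 5.01
  Term paper 51 × 0.21 = 10.71
  Weekly reports 62 × 0.18 = 11.16
  Reflections 74 × 0.13 = 9.62
  Practicals 77 × 0.1 = 7.7
Sum = 71.24
Extra credit: 71.24 + 0 = 71.24
Because the Term paper minimum was not met, the result is F.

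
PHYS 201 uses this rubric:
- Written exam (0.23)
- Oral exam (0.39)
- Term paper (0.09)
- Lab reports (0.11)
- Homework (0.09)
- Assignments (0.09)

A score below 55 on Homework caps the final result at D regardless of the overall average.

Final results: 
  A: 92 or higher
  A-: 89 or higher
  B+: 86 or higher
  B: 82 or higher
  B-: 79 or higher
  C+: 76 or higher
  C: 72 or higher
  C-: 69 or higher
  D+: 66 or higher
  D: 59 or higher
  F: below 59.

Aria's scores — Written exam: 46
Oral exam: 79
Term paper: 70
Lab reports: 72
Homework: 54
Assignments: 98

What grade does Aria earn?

D

Homework score 54 < 55: minimum not met.
Weighted total:
  Written exam 46 × 0.23 = 10.58
  Oral exam 79 × 0.39 = 30.81
  Term paper 70 × 0.09 = 6.3
  Lab reports 72 × 0.11 = 7.92
  Homework 54 × 0.09 = 4.86
  Assignments 98 × 0.09 = 8.82
Sum = 69.29
69.29 would be C-; cap at D applies → D.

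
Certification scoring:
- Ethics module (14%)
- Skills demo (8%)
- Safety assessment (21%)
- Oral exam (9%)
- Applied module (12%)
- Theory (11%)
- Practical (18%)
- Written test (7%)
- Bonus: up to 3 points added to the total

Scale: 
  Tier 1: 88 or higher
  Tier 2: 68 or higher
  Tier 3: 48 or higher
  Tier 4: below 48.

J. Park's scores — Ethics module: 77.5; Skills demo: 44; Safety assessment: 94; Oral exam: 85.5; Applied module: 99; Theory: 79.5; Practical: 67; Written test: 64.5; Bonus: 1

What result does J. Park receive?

Tier 2

Weighted total:
  Ethics module 77.5 × 0.14 = 10.85
  Skills demo 44 × 0.08 = 3.52
  Safety assessment 94 × 0.21 = 19.74
  Oral exam 85.5 × 0.09 = 7.695
  Applied module 99 × 0.12 = 11.88
  Theory 79.5 × 0.11 = 8.745
  Practical 67 × 0.18 = 12.06
  Written test 64.5 × 0.07 = 4.515
Sum = 79.005
Bonus: 79.005 + 1 = 80.005
80.005 is ≥ 68 and < 88 → Tier 2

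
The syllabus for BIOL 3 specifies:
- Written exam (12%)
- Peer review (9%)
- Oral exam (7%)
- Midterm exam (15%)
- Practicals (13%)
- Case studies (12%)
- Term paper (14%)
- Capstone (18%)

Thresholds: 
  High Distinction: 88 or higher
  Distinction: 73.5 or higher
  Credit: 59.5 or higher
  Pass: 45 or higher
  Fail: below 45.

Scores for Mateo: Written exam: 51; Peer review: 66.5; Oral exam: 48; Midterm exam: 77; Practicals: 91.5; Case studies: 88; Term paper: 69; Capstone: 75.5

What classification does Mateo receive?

Credit

Weighted total:
  Written exam 51 × 0.12 = 6.12
  Peer review 66.5 × 0.09 = 5.985
  Oral exam 48 × 0.07 = 3.36
  Midterm exam 77 × 0.15 = 11.55
  Practicals 91.5 × 0.13 = 11.895
  Case studies 88 × 0.12 = 10.56
  Term paper 69 × 0.14 = 9.66
  Capstone 75.5 × 0.18 = 13.59
Sum = 72.72
72.72 is ≥ 59.5 and < 73.5 → Credit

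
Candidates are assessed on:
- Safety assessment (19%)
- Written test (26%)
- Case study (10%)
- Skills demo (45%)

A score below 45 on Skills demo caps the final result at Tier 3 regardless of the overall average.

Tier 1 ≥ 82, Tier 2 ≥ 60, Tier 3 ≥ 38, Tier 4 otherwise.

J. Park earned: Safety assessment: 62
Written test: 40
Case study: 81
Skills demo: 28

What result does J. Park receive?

Skills demo score 28 < 45: minimum not met.
Weighted total:
  Safety assessment 62 × 0.19 = 11.78
  Written test 40 × 0.26 = 10.4
  Case study 81 × 0.1 = 8.1
  Skills demo 28 × 0.45 = 12.6
Sum = 42.88
42.88 would be Tier 3; cap at Tier 3 applies → Tier 3.

Tier 3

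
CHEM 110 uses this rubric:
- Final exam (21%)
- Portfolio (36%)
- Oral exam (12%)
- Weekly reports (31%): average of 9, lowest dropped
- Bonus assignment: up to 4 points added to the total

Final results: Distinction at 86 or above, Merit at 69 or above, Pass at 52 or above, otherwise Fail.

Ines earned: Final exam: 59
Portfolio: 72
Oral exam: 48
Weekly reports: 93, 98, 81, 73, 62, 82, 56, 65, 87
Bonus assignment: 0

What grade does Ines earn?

Weekly reports: drop 56 → average of remaining 8 = 641/8 = 80.125
Weighted total:
  Final exam 59 × 0.21 = 12.39
  Portfolio 72 × 0.36 = 25.92
  Oral exam 48 × 0.12 = 5.76
  Weekly reports 80.125 × 0.31 = 24.83875
Sum = 68.90875
Bonus assignment: 68.90875 + 0 = 68.90875
68.90875 is ≥ 52 and < 69 → Pass

Pass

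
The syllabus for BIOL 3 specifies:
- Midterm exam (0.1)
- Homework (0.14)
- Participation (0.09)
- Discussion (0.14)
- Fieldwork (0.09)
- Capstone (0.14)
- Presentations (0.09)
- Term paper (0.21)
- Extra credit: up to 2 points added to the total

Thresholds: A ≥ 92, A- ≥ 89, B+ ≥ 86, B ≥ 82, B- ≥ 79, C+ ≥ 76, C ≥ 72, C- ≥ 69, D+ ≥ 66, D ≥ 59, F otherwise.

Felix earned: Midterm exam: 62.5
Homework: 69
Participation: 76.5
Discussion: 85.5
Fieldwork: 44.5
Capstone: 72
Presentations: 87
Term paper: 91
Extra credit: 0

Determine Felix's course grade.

Weighted total:
  Midterm exam 62.5 × 0.1 = 6.25
  Homework 69 × 0.14 = 9.66
  Participation 76.5 × 0.09 = 6.885
  Discussion 85.5 × 0.14 = 11.97
  Fieldwork 44.5 × 0.09 = 4.005
  Capstone 72 × 0.14 = 10.08
  Presentations 87 × 0.09 = 7.83
  Term paper 91 × 0.21 = 19.11
Sum = 75.79
Extra credit: 75.79 + 0 = 75.79
75.79 is ≥ 72 and < 76 → C

C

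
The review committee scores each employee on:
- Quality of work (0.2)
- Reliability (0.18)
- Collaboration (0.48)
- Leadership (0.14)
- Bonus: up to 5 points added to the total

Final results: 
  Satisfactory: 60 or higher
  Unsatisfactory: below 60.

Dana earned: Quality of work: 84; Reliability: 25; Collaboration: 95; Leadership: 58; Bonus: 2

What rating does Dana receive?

Weighted total:
  Quality of work 84 × 0.2 = 16.8
  Reliability 25 × 0.18 = 4.5
  Collaboration 95 × 0.48 = 45.6
  Leadership 58 × 0.14 = 8.12
Sum = 75.02
Bonus: 75.02 + 2 = 77.02
77.02 ≥ 60 → Satisfactory

Satisfactory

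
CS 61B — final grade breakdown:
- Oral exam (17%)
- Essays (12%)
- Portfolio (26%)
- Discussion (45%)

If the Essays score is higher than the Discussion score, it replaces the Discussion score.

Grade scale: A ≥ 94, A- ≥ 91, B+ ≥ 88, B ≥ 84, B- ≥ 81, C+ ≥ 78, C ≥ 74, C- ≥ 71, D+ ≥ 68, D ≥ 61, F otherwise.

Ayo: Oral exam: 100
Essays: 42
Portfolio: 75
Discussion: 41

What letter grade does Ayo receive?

F

Essays (42) > Discussion (41), so Discussion counts as 42.
Weighted total:
  Oral exam 100 × 0.17 = 17
  Essays 42 × 0.12 = 5.04
  Portfolio 75 × 0.26 = 19.5
  Discussion 42 × 0.45 = 18.9
Sum = 60.44
60.44 < 61 → F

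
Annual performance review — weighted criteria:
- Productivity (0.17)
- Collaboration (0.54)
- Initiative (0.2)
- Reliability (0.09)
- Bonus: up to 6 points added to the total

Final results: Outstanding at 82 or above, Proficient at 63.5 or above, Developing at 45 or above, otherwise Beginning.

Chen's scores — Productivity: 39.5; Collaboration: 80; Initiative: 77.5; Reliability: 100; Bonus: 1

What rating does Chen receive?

Weighted total:
  Productivity 39.5 × 0.17 = 6.715
  Collaboration 80 × 0.54 = 43.2
  Initiative 77.5 × 0.2 = 15.5
  Reliability 100 × 0.09 = 9
Sum = 74.415
Bonus: 74.415 + 1 = 75.415
75.415 is ≥ 63.5 and < 82 → Proficient

Proficient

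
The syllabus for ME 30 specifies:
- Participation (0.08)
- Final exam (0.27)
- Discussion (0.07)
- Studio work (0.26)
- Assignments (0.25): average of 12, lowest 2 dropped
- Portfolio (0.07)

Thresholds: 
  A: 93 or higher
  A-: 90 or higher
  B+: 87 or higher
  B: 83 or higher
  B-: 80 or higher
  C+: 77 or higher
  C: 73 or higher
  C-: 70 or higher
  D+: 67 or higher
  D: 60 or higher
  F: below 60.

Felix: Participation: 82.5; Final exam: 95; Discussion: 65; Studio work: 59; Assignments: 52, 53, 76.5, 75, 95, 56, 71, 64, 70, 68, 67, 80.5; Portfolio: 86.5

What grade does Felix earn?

Assignments: drop 52, 53 → average of remaining 10 = 723/10 = 72.3
Weighted total:
  Participation 82.5 × 0.08 = 6.6
  Final exam 95 × 0.27 = 25.65
  Discussion 65 × 0.07 = 4.55
  Studio work 59 × 0.26 = 15.34
  Assignments 72.3 × 0.25 = 18.075
  Portfolio 86.5 × 0.07 = 6.055
Sum = 76.27
76.27 is ≥ 73 and < 77 → C

C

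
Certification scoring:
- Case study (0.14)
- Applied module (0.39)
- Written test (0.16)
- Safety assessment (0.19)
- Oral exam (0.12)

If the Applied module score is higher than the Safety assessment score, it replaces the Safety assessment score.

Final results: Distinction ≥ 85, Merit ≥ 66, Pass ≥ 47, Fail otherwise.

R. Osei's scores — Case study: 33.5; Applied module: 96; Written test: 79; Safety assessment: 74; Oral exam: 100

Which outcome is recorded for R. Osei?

Applied module (96) > Safety assessment (74), so Safety assessment counts as 96.
Weighted total:
  Case study 33.5 × 0.14 = 4.69
  Applied module 96 × 0.39 = 37.44
  Written test 79 × 0.16 = 12.64
  Safety assessment 96 × 0.19 = 18.24
  Oral exam 100 × 0.12 = 12
Sum = 85.01
85.01 ≥ 85 → Distinction

Distinction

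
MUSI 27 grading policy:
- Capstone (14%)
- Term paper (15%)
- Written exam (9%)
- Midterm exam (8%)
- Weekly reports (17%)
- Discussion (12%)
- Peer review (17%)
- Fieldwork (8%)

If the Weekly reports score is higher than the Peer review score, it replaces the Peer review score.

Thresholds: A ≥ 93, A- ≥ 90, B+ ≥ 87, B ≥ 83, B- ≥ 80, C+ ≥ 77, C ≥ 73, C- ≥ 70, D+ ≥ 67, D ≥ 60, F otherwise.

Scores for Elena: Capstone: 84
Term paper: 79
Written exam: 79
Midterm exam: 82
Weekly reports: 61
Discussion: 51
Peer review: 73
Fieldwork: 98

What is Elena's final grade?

Weekly reports (61) ≤ Peer review (73), so Peer review stays at 73.
Weighted total:
  Capstone 84 × 0.14 = 11.76
  Term paper 79 × 0.15 = 11.85
  Written exam 79 × 0.09 = 7.11
  Midterm exam 82 × 0.08 = 6.56
  Weekly reports 61 × 0.17 = 10.37
  Discussion 51 × 0.12 = 6.12
  Peer review 73 × 0.17 = 12.41
  Fieldwork 98 × 0.08 = 7.84
Sum = 74.02
74.02 is ≥ 73 and < 77 → C

C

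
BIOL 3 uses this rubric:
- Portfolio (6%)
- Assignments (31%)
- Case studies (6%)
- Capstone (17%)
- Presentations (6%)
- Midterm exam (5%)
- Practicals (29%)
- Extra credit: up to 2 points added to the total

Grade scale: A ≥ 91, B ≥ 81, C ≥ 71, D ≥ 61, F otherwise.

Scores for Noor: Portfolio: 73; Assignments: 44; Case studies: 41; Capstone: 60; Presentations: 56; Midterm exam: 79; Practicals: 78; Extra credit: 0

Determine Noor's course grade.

F

Weighted total:
  Portfolio 73 × 0.06 = 4.38
  Assignments 44 × 0.31 = 13.64
  Case studies 41 × 0.06 = 2.46
  Capstone 60 × 0.17 = 10.2
  Presentations 56 × 0.06 = 3.36
  Midterm exam 79 × 0.05 = 3.95
  Practicals 78 × 0.29 = 22.62
Sum = 60.61
Extra credit: 60.61 + 0 = 60.61
60.61 < 61 → F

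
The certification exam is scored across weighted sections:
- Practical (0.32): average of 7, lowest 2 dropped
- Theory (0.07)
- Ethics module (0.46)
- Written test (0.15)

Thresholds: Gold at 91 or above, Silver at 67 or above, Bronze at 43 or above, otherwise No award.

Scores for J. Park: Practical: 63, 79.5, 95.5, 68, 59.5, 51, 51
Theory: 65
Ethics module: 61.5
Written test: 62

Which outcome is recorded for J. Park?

Practical: drop 51, 51 → average of remaining 5 = 365.5/5 = 73.1
Weighted total:
  Practical 73.1 × 0.32 = 23.392
  Theory 65 × 0.07 = 4.55
  Ethics module 61.5 × 0.46 = 28.29
  Written test 62 × 0.15 = 9.3
Sum = 65.532
65.532 is ≥ 43 and < 67 → Bronze

Bronze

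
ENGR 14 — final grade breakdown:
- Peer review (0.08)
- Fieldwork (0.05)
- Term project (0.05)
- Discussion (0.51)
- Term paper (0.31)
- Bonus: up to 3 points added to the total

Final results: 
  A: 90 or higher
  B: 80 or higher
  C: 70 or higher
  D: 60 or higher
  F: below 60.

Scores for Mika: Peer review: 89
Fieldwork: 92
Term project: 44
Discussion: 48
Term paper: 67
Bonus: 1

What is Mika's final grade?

Weighted total:
  Peer review 89 × 0.08 = 7.12
  Fieldwork 92 × 0.05 = 4.6
  Term project 44 × 0.05 = 2.2
  Discussion 48 × 0.51 = 24.48
  Term paper 67 × 0.31 = 20.77
Sum = 59.17
Bonus: 59.17 + 1 = 60.17
60.17 is ≥ 60 and < 70 → D

D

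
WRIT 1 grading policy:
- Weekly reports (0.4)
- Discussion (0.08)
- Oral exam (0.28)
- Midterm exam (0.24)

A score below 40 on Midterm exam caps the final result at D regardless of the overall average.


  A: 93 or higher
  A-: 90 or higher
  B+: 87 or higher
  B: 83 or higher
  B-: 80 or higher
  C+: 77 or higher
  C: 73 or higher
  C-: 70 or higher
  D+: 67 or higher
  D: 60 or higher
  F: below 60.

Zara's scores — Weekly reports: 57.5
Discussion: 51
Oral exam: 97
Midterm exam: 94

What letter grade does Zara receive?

C

Midterm exam score 94 ≥ 40: minimum met.
Weighted total:
  Weekly reports 57.5 × 0.4 = 23
  Discussion 51 × 0.08 = 4.08
  Oral exam 97 × 0.28 = 27.16
  Midterm exam 94 × 0.24 = 22.56
Sum = 76.8
76.8 is ≥ 73 and < 77 → C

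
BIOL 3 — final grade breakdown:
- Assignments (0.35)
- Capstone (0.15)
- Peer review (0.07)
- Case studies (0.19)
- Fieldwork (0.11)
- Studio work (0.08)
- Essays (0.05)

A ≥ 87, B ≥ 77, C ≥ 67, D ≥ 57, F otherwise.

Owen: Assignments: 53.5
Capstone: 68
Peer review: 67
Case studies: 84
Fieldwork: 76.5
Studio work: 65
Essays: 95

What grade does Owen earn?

Weighted total:
  Assignments 53.5 × 0.35 = 18.725
  Capstone 68 × 0.15 = 10.2
  Peer review 67 × 0.07 = 4.69
  Case studies 84 × 0.19 = 15.96
  Fieldwork 76.5 × 0.11 = 8.415
  Studio work 65 × 0.08 = 5.2
  Essays 95 × 0.05 = 4.75
Sum = 67.94
67.94 is ≥ 67 and < 77 → C

C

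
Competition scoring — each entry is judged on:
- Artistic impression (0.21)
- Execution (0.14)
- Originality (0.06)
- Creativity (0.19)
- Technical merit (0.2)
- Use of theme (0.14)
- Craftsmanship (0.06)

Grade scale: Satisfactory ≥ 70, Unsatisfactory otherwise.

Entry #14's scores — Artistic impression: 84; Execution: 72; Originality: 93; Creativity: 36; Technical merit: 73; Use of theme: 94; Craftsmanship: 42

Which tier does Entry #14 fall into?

Satisfactory

Weighted total:
  Artistic impression 84 × 0.21 = 17.64
  Execution 72 × 0.14 = 10.08
  Originality 93 × 0.06 = 5.58
  Creativity 36 × 0.19 = 6.84
  Technical merit 73 × 0.2 = 14.6
  Use of theme 94 × 0.14 = 13.16
  Craftsmanship 42 × 0.06 = 2.52
Sum = 70.42
70.42 ≥ 70 → Satisfactory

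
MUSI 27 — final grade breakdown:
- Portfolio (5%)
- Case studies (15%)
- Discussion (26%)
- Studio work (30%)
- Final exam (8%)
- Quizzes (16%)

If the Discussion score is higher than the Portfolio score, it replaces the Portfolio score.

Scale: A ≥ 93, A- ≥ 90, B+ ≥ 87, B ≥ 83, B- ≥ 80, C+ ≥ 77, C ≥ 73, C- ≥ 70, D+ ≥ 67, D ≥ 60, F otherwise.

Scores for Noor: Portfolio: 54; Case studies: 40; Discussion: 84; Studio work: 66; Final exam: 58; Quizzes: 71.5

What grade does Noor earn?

D+

Discussion (84) > Portfolio (54), so Portfolio counts as 84.
Weighted total:
  Portfolio 84 × 0.05 = 4.2
  Case studies 40 × 0.15 = 6
  Discussion 84 × 0.26 = 21.84
  Studio work 66 × 0.3 = 19.8
  Final exam 58 × 0.08 = 4.64
  Quizzes 71.5 × 0.16 = 11.44
Sum = 67.92
67.92 is ≥ 67 and < 70 → D+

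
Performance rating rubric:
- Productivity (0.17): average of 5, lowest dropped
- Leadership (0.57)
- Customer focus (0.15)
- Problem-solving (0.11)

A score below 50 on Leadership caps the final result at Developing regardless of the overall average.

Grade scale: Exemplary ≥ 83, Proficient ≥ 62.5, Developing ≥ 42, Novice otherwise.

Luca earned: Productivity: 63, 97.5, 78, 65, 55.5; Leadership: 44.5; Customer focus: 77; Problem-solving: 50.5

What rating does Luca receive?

Developing

Productivity: drop 55.5 → average of remaining 4 = 303.5/4 = 75.875
Leadership score 44.5 < 50: minimum not met.
Weighted total:
  Productivity 75.875 × 0.17 = 12.89875
  Leadership 44.5 × 0.57 = 25.365
  Customer focus 77 × 0.15 = 11.55
  Problem-solving 50.5 × 0.11 = 5.555
Sum = 55.36875
55.36875 would be Developing; cap at Developing applies → Developing.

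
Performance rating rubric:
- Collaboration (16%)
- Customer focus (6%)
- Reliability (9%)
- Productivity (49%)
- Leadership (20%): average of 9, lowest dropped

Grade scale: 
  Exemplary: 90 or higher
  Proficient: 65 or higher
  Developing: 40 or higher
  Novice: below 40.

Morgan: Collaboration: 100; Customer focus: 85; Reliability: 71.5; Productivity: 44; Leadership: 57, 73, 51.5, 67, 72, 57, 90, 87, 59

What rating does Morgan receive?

Leadership: drop 51.5 → average of remaining 8 = 562/8 = 70.25
Weighted total:
  Collaboration 100 × 0.16 = 16
  Customer focus 85 × 0.06 = 5.1
  Reliability 71.5 × 0.09 = 6.435
  Productivity 44 × 0.49 = 21.56
  Leadership 70.25 × 0.2 = 14.05
Sum = 63.145
63.145 is ≥ 40 and < 65 → Developing

Developing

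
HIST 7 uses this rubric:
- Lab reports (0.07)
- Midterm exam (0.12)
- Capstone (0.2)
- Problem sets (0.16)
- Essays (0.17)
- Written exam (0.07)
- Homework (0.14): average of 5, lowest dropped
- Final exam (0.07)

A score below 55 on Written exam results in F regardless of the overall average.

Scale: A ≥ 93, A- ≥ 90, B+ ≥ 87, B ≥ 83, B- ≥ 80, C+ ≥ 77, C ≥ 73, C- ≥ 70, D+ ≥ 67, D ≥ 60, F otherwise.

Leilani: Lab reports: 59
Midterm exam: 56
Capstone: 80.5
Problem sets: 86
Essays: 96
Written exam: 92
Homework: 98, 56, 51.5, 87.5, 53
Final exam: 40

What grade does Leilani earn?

Homework: drop 51.5 → average of remaining 4 = 294.5/4 = 73.625
Written exam score 92 ≥ 55: minimum met.
Weighted total:
  Lab reports 59 × 0.07 = 4.13
  Midterm exam 56 × 0.12 = 6.72
  Capstone 80.5 × 0.2 = 16.1
  Problem sets 86 × 0.16 = 13.76
  Essays 96 × 0.17 = 16.32
  Written exam 92 × 0.07 = 6.44
  Homework 73.625 × 0.14 = 10.3075
  Final exam 40 × 0.07 = 2.8
Sum = 76.5775
76.5775 is ≥ 73 and < 77 → C

C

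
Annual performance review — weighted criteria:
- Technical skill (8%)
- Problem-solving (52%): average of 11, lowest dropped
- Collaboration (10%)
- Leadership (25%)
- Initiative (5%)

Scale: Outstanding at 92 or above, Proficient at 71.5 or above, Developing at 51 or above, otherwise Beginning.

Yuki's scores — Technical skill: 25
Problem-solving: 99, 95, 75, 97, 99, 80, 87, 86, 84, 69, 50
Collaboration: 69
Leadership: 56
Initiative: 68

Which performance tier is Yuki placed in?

Problem-solving: drop 50 → average of remaining 10 = 871/10 = 87.1
Weighted total:
  Technical skill 25 × 0.08 = 2
  Problem-solving 87.1 × 0.52 = 45.292
  Collaboration 69 × 0.1 = 6.9
  Leadership 56 × 0.25 = 14
  Initiative 68 × 0.05 = 3.4
Sum = 71.592
71.592 is ≥ 71.5 and < 92 → Proficient

Proficient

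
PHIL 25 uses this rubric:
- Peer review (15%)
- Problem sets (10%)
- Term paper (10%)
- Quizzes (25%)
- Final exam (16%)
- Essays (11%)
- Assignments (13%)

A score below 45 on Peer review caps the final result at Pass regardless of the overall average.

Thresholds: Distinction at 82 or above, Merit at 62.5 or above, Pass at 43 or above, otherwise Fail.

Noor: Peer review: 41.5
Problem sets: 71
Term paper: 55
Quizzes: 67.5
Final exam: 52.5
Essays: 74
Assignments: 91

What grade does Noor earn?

Pass

Peer review score 41.5 < 45: minimum not met.
Weighted total:
  Peer review 41.5 × 0.15 = 6.225
  Problem sets 71 × 0.1 = 7.1
  Term paper 55 × 0.1 = 5.5
  Quizzes 67.5 × 0.25 = 16.875
  Final exam 52.5 × 0.16 = 8.4
  Essays 74 × 0.11 = 8.14
  Assignments 91 × 0.13 = 11.83
Sum = 64.07
64.07 would be Merit; cap at Pass applies → Pass.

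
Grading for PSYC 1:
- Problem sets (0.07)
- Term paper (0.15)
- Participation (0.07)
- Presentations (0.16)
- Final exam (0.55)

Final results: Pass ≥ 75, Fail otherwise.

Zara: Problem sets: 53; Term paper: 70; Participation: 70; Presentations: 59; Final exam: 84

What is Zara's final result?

Fail

Weighted total:
  Problem sets 53 × 0.07 = 3.71
  Term paper 70 × 0.15 = 10.5
  Participation 70 × 0.07 = 4.9
  Presentations 59 × 0.16 = 9.44
  Final exam 84 × 0.55 = 46.2
Sum = 74.75
74.75 < 75 → Fail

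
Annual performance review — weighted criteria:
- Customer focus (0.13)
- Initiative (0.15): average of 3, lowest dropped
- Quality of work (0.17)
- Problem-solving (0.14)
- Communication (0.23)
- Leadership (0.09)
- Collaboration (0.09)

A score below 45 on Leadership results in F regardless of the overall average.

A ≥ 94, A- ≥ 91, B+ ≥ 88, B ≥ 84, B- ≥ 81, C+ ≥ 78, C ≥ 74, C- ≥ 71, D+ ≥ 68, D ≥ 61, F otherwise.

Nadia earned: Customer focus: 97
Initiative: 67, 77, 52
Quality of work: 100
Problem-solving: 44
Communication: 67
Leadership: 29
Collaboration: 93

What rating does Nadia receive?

Initiative: drop 52 → average of remaining 2 = 144/2 = 72
Leadership score 29 < 45: minimum not met.
Weighted total:
  Customer focus 97 × 0.13 = 12.61
  Initiative 72 × 0.15 = 10.8
  Quality of work 100 × 0.17 = 17
  Problem-solving 44 × 0.14 = 6.16
  Communication 67 × 0.23 = 15.41
  Leadership 29 × 0.09 = 2.61
  Collaboration 93 × 0.09 = 8.37
Sum = 72.96
Because the Leadership minimum was not met, the result is F.

F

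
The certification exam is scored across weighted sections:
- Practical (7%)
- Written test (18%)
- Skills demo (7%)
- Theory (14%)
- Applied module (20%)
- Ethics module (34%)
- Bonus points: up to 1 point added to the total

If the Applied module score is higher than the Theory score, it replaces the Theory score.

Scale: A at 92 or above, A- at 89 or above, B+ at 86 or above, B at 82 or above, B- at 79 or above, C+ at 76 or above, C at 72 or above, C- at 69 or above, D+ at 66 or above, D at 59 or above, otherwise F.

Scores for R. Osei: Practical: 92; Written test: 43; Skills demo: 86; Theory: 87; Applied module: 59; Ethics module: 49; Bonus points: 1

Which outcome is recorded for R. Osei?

D

Applied module (59) ≤ Theory (87), so Theory stays at 87.
Weighted total:
  Practical 92 × 0.07 = 6.44
  Written test 43 × 0.18 = 7.74
  Skills demo 86 × 0.07 = 6.02
  Theory 87 × 0.14 = 12.18
  Applied module 59 × 0.2 = 11.8
  Ethics module 49 × 0.34 = 16.66
Sum = 60.84
Bonus points: 60.84 + 1 = 61.84
61.84 is ≥ 59 and < 66 → D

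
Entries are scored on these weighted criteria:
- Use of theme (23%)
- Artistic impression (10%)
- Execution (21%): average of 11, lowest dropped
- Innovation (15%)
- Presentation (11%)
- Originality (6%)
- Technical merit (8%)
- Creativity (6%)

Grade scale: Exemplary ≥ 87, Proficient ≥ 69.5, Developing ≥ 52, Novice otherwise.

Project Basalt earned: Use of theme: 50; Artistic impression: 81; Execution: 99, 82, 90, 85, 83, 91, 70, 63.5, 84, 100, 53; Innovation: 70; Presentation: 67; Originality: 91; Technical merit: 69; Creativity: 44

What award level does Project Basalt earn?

Execution: drop 53 → average of remaining 10 = 847.5/10 = 84.75
Weighted total:
  Use of theme 50 × 0.23 = 11.5
  Artistic impression 81 × 0.1 = 8.1
  Execution 84.75 × 0.21 = 17.7975
  Innovation 70 × 0.15 = 10.5
  Presentation 67 × 0.11 = 7.37
  Originality 91 × 0.06 = 5.46
  Technical merit 69 × 0.08 = 5.52
  Creativity 44 × 0.06 = 2.64
Sum = 68.8875
68.8875 is ≥ 52 and < 69.5 → Developing

Developing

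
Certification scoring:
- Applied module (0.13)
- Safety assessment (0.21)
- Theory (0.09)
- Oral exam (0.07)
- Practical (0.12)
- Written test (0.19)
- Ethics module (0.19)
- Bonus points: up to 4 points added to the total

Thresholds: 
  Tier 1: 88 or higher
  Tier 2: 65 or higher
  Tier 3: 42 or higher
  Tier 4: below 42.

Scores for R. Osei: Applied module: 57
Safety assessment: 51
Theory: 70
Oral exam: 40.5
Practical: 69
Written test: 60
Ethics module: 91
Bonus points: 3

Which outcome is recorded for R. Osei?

Tier 2

Weighted total:
  Applied module 57 × 0.13 = 7.41
  Safety assessment 51 × 0.21 = 10.71
  Theory 70 × 0.09 = 6.3
  Oral exam 40.5 × 0.07 = 2.835
  Practical 69 × 0.12 = 8.28
  Written test 60 × 0.19 = 11.4
  Ethics module 91 × 0.19 = 17.29
Sum = 64.225
Bonus points: 64.225 + 3 = 67.225
67.225 is ≥ 65 and < 88 → Tier 2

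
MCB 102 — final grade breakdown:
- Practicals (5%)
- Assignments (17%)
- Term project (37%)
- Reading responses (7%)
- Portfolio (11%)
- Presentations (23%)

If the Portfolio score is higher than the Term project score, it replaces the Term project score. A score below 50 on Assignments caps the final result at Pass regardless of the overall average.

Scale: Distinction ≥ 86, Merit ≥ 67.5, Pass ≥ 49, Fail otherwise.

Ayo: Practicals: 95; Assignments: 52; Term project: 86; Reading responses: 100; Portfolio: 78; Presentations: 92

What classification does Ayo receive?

Merit

Portfolio (78) ≤ Term project (86), so Term project stays at 86.
Assignments score 52 ≥ 50: minimum met.
Weighted total:
  Practicals 95 × 0.05 = 4.75
  Assignments 52 × 0.17 = 8.84
  Term project 86 × 0.37 = 31.82
  Reading responses 100 × 0.07 = 7
  Portfolio 78 × 0.11 = 8.58
  Presentations 92 × 0.23 = 21.16
Sum = 82.15
82.15 is ≥ 67.5 and < 86 → Merit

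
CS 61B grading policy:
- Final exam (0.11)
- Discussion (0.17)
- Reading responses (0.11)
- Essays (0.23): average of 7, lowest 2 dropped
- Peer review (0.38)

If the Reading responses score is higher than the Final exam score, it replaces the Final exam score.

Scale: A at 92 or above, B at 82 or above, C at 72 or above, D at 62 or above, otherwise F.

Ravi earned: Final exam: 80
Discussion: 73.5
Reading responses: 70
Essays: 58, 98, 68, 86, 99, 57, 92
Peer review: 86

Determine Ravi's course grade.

Essays: drop 57, 58 → average of remaining 5 = 443/5 = 88.6
Reading responses (70) ≤ Final exam (80), so Final exam stays at 80.
Weighted total:
  Final exam 80 × 0.11 = 8.8
  Discussion 73.5 × 0.17 = 12.495
  Reading responses 70 × 0.11 = 7.7
  Essays 88.6 × 0.23 = 20.378
  Peer review 86 × 0.38 = 32.68
Sum = 82.053
82.053 is ≥ 82 and < 92 → B

B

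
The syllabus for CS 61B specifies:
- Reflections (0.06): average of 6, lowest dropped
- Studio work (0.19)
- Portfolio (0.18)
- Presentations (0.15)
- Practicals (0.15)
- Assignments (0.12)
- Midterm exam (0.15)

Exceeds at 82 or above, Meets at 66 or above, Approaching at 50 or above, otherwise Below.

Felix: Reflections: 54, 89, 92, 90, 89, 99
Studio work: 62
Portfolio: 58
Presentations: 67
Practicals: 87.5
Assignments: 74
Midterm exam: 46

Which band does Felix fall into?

Reflections: drop 54 → average of remaining 5 = 459/5 = 91.8
Weighted total:
  Reflections 91.8 × 0.06 = 5.508
  Studio work 62 × 0.19 = 11.78
  Portfolio 58 × 0.18 = 10.44
  Presentations 67 × 0.15 = 10.05
  Practicals 87.5 × 0.15 = 13.125
  Assignments 74 × 0.12 = 8.88
  Midterm exam 46 × 0.15 = 6.9
Sum = 66.683
66.683 is ≥ 66 and < 82 → Meets

Meets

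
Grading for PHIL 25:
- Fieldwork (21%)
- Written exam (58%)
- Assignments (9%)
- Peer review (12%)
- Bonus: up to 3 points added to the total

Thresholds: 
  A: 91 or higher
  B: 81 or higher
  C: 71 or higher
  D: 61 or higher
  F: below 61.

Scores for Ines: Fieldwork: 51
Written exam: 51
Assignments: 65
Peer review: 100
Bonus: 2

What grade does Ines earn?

F

Weighted total:
  Fieldwork 51 × 0.21 = 10.71
  Written exam 51 × 0.58 = 29.58
  Assignments 65 × 0.09 = 5.85
  Peer review 100 × 0.12 = 12
Sum = 58.14
Bonus: 58.14 + 2 = 60.14
60.14 < 61 → F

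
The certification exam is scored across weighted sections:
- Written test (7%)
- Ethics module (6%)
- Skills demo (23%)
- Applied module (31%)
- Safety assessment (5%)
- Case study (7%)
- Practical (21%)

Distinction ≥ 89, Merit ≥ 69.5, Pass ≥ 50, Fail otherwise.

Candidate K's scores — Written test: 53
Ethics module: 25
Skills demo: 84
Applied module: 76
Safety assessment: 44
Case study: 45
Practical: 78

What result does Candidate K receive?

Merit

Weighted total:
  Written test 53 × 0.07 = 3.71
  Ethics module 25 × 0.06 = 1.5
  Skills demo 84 × 0.23 = 19.32
  Applied module 76 × 0.31 = 23.56
  Safety assessment 44 × 0.05 = 2.2
  Case study 45 × 0.07 = 3.15
  Practical 78 × 0.21 = 16.38
Sum = 69.82
69.82 is ≥ 69.5 and < 89 → Merit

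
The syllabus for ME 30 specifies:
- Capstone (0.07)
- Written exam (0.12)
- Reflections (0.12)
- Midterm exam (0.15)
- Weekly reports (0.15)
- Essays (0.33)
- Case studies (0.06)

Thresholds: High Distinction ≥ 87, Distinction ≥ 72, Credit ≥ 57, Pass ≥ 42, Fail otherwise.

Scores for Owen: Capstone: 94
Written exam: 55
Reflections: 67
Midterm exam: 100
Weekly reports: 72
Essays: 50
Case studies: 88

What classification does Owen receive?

Weighted total:
  Capstone 94 × 0.07 = 6.58
  Written exam 55 × 0.12 = 6.6
  Reflections 67 × 0.12 = 8.04
  Midterm exam 100 × 0.15 = 15
  Weekly reports 72 × 0.15 = 10.8
  Essays 50 × 0.33 = 16.5
  Case studies 88 × 0.06 = 5.28
Sum = 68.8
68.8 is ≥ 57 and < 72 → Credit

Credit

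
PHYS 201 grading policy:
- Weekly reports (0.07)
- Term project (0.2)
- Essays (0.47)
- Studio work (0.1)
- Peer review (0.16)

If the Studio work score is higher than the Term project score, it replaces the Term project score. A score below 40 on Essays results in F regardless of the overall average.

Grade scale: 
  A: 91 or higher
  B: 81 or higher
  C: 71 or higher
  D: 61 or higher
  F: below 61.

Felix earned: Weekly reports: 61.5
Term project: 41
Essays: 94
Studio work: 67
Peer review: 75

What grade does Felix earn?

Studio work (67) > Term project (41), so Term project counts as 67.
Essays score 94 ≥ 40: minimum met.
Weighted total:
  Weekly reports 61.5 × 0.07 = 4.305
  Term project 67 × 0.2 = 13.4
  Essays 94 × 0.47 = 44.18
  Studio work 67 × 0.1 = 6.7
  Peer review 75 × 0.16 = 12
Sum = 80.585
80.585 is ≥ 71 and < 81 → C

C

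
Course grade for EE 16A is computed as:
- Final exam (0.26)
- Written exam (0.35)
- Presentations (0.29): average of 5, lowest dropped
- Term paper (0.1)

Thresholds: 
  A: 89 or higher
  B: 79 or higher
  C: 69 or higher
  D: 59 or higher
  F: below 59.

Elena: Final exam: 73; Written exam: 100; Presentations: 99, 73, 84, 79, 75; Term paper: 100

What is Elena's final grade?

Presentations: drop 73 → average of remaining 4 = 337/4 = 84.25
Weighted total:
  Final exam 73 × 0.26 = 18.98
  Written exam 100 × 0.35 = 35
  Presentations 84.25 × 0.29 = 24.4325
  Term paper 100 × 0.1 = 10
Sum = 88.4125
88.4125 is ≥ 79 and < 89 → B

B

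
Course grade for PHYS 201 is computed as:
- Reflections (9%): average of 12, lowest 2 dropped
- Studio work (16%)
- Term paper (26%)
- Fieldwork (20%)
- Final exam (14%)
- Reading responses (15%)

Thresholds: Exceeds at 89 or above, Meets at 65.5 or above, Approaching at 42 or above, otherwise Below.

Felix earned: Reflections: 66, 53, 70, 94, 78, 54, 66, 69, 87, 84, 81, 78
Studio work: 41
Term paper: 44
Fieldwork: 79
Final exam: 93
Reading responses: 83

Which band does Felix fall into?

Reflections: drop 53, 54 → average of remaining 10 = 773/10 = 77.3
Weighted total:
  Reflections 77.3 × 0.09 = 6.957
  Studio work 41 × 0.16 = 6.56
  Term paper 44 × 0.26 = 11.44
  Fieldwork 79 × 0.2 = 15.8
  Final exam 93 × 0.14 = 13.02
  Reading responses 83 × 0.15 = 12.45
Sum = 66.227
66.227 is ≥ 65.5 and < 89 → Meets

Meets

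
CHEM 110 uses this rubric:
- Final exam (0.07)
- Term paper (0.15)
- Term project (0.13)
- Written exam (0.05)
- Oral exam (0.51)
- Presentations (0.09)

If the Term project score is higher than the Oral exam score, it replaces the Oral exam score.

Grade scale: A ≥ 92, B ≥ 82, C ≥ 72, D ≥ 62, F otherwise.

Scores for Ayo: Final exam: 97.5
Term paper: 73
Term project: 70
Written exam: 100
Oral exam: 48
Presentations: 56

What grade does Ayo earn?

C

Term project (70) > Oral exam (48), so Oral exam counts as 70.
Weighted total:
  Final exam 97.5 × 0.07 = 6.825
  Term paper 73 × 0.15 = 10.95
  Term project 70 × 0.13 = 9.1
  Written exam 100 × 0.05 = 5
  Oral exam 70 × 0.51 = 35.7
  Presentations 56 × 0.09 = 5.04
Sum = 72.615
72.615 is ≥ 72 and < 82 → C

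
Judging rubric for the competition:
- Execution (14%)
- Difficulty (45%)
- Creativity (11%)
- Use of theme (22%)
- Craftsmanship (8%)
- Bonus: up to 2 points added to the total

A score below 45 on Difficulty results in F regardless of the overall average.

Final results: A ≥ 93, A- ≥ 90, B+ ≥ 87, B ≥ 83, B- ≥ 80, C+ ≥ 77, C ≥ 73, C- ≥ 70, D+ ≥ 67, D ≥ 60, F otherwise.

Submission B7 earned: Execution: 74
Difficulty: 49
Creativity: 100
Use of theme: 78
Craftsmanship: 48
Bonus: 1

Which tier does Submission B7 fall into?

Difficulty score 49 ≥ 45: minimum met.
Weighted total:
  Execution 74 × 0.14 = 10.36
  Difficulty 49 × 0.45 = 22.05
  Creativity 100 × 0.11 = 11
  Use of theme 78 × 0.22 = 17.16
  Craftsmanship 48 × 0.08 = 3.84
Sum = 64.41
Bonus: 64.41 + 1 = 65.41
65.41 is ≥ 60 and < 67 → D

D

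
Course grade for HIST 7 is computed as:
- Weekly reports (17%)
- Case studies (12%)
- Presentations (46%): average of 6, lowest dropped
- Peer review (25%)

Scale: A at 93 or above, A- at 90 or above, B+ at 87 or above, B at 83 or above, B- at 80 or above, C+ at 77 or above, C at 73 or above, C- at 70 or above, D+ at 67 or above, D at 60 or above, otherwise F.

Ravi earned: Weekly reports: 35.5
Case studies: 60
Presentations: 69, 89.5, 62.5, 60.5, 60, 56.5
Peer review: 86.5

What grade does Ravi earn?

D

Presentations: drop 56.5 → average of remaining 5 = 341.5/5 = 68.3
Weighted total:
  Weekly reports 35.5 × 0.17 = 6.035
  Case studies 60 × 0.12 = 7.2
  Presentations 68.3 × 0.46 = 31.418
  Peer review 86.5 × 0.25 = 21.625
Sum = 66.278
66.278 is ≥ 60 and < 67 → D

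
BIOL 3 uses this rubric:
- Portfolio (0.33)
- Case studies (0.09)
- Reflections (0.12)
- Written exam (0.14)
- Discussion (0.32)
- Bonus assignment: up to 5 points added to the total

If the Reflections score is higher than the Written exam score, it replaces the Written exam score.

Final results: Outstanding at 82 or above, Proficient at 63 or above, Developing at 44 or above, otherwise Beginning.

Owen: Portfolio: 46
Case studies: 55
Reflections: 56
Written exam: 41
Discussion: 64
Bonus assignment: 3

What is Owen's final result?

Reflections (56) > Written exam (41), so Written exam counts as 56.
Weighted total:
  Portfolio 46 × 0.33 = 15.18
  Case studies 55 × 0.09 = 4.95
  Reflections 56 × 0.12 = 6.72
  Written exam 56 × 0.14 = 7.84
  Discussion 64 × 0.32 = 20.48
Sum = 55.17
Bonus assignment: 55.17 + 3 = 58.17
58.17 is ≥ 44 and < 63 → Developing

Developing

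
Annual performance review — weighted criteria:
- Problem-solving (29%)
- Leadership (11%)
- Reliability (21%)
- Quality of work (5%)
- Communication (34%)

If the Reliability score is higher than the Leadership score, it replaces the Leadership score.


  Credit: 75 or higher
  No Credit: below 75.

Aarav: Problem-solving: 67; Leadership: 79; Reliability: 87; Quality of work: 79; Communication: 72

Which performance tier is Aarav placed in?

Credit

Reliability (87) > Leadership (79), so Leadership counts as 87.
Weighted total:
  Problem-solving 67 × 0.29 = 19.43
  Leadership 87 × 0.11 = 9.57
  Reliability 87 × 0.21 = 18.27
  Quality of work 79 × 0.05 = 3.95
  Communication 72 × 0.34 = 24.48
Sum = 75.7
75.7 ≥ 75 → Credit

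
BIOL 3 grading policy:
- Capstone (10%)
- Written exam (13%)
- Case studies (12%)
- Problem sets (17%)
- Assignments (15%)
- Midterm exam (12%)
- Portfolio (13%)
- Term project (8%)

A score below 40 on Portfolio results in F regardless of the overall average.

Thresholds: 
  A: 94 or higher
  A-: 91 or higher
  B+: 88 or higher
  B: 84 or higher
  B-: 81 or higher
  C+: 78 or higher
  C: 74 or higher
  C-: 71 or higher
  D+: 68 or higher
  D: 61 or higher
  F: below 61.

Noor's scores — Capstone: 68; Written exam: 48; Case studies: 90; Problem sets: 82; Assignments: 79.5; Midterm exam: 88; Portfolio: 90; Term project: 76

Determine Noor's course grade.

C+

Portfolio score 90 ≥ 40: minimum met.
Weighted total:
  Capstone 68 × 0.1 = 6.8
  Written exam 48 × 0.13 = 6.24
  Case studies 90 × 0.12 = 10.8
  Problem sets 82 × 0.17 = 13.94
  Assignments 79.5 × 0.15 = 11.925
  Midterm exam 88 × 0.12 = 10.56
  Portfolio 90 × 0.13 = 11.7
  Term project 76 × 0.08 = 6.08
Sum = 78.045
78.045 is ≥ 78 and < 81 → C+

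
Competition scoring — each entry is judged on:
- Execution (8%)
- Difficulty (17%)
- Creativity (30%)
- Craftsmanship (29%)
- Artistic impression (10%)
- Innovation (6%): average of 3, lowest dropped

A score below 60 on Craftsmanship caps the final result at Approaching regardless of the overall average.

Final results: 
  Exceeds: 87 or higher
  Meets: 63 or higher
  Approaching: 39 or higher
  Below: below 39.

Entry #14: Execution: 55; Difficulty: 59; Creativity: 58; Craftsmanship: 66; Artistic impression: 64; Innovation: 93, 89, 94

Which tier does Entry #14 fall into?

Approaching

Innovation: drop 89 → average of remaining 2 = 187/2 = 93.5
Craftsmanship score 66 ≥ 60: minimum met.
Weighted total:
  Execution 55 × 0.08 = 4.4
  Difficulty 59 × 0.17 = 10.03
  Creativity 58 × 0.3 = 17.4
  Craftsmanship 66 × 0.29 = 19.14
  Artistic impression 64 × 0.1 = 6.4
  Innovation 93.5 × 0.06 = 5.61
Sum = 62.98
62.98 is ≥ 39 and < 63 → Approaching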